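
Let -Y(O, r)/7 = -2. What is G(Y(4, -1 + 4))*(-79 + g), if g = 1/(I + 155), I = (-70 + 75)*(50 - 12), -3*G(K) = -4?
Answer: -109016/1035 ≈ -105.33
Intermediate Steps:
Y(O, r) = 14 (Y(O, r) = -7*(-2) = 14)
G(K) = 4/3 (G(K) = -⅓*(-4) = 4/3)
I = 190 (I = 5*38 = 190)
g = 1/345 (g = 1/(190 + 155) = 1/345 ≈ 0.0028986)
G(Y(4, -1 + 4))*(-79 + g) = 4*(-79 + 1/345)/3 = (4/3)*(-27254/345) = -109016/1035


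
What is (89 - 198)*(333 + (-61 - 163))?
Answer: -11881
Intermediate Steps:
(89 - 198)*(333 + (-61 - 163)) = -109*(333 - 224) = -109*109 = -11881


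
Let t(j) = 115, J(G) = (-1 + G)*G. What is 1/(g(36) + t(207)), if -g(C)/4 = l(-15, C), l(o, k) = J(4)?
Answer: 1/67 ≈ 0.014925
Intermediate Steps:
J(G) = G*(-1 + G)
l(o, k) = 12 (l(o, k) = 4*(-1 + 4) = 4*3 = 12)
g(C) = -48 (g(C) = -4*12 = -48)
1/(g(36) + t(207)) = 1/(-48 + 115) = 1/67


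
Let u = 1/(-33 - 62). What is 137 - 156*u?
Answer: 13171/95 ≈ 138.64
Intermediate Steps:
u = -1/95 (u = 1/(-95) = -1/95 ≈ -0.010526)
137 - 156*u = 137 - 156*(-1/95) = 137 + 156/95 = 13171/95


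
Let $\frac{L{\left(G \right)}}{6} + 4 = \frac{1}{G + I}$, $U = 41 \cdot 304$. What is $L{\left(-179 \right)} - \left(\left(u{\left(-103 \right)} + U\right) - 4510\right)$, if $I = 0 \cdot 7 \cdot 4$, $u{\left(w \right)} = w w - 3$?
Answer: $- \frac{3326542}{179} \approx -18584.0$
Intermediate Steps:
$U = 12464$
$u{\left(w \right)} = -3 + w^{2}$ ($u{\left(w \right)} = w^{2} - 3 = -3 + w^{2}$)
$I = 0$ ($I = 0 \cdot 4 = 0$)
$L{\left(G \right)} = -24 + \frac{6}{G}$ ($L{\left(G \right)} = -24 + \frac{6}{G + 0} = -24 + \frac{6}{G}$)
$L{\left(-179 \right)} - \left(\left(u{\left(-103 \right)} + U\right) - 4510\right) = \left(-24 + \frac{6}{-179}\right) - \left(\left(\left(-3 + \left(-103\right)^{2}\right) + 12464\right) - 4510\right) = \left(-24 + 6 \left(- \frac{1}{179}\right)\right) - \left(\left(\left(-3 + 10609\right) + 12464\right) - 4510\right) = \left(-24 - \frac{6}{179}\right) - \left(\left(10606 + 12464\right) - 4510\right) = - \frac{4302}{179} - \left(23070 - 4510\right) = - \frac{4302}{179} - 18560 = - \frac{3326542}{179}$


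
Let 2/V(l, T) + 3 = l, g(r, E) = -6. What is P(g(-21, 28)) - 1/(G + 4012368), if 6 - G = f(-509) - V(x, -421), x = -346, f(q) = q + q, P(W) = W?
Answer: -8404043185/1400673806 ≈ -6.0000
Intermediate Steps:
f(q) = 2*q
V(l, T) = 2/(-3 + l)
G = 357374/349 (G = 6 - (2*(-509) - 2/(-3 - 346)) = 6 - (-1018 - 2/(-349)) = 6 - (-1018 - 2*(-1)/349) = 6 - (-1018 - 1*(-2/349)) = 6 - (-1018 + 2/349) = 6 - 1*(-355280/349) = 6 + 355280/349 = 357374/349 ≈ 1024.0)
P(g(-21, 28)) - 1/(G + 4012368) = -6 - 1/(357374/349 + 4012368) = -6 - 1/1400673806/349 = -6 - 1*349/1400673806 = -6 - 349/1400673806 = -8404043185/1400673806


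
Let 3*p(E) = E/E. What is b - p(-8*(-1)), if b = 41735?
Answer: 125204/3 ≈ 41735.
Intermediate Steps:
p(E) = ⅓ (p(E) = (E/E)/3 = (⅓)*1 = ⅓)
b - p(-8*(-1)) = 41735 - 1*⅓ = 41735 - ⅓ = 125204/3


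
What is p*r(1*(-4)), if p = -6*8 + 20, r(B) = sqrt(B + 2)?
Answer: -28*I*sqrt(2) ≈ -39.598*I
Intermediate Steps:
r(B) = sqrt(2 + B)
p = -28 (p = -48 + 20 = -28)
p*r(1*(-4)) = -28*sqrt(2 + 1*(-4)) = -28*sqrt(2 - 4) = -28*I*sqrt(2)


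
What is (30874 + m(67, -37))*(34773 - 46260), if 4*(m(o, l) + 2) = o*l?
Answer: -1390030383/4 ≈ -3.4751e+8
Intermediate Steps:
m(o, l) = -2 + l*o/4 (m(o, l) = -2 + (o*l)/4 = -2 + (l*o)/4 = -2 + l*o/4)
(30874 + m(67, -37))*(34773 - 46260) = (30874 + (-2 + (¼)*(-37)*67))*(34773 - 46260) = (30874 + (-2 - 2479/4))*(-11487) = (30874 - 2487/4)*(-11487) = (121009/4)*(-11487) = -1390030383/4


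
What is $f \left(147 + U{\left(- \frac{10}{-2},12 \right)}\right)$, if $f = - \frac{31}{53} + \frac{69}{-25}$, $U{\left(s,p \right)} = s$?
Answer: $- \frac{673664}{1325} \approx -508.43$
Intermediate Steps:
$f = - \frac{4432}{1325}$ ($f = \left(-31\right) \frac{1}{53} + 69 \left(- \frac{1}{25}\right) = - \frac{31}{53} - \frac{69}{25} = - \frac{4432}{1325} \approx -3.3449$)
$f \left(147 + U{\left(- \frac{10}{-2},12 \right)}\right) = - \frac{4432 \left(147 - \frac{10}{-2}\right)}{1325} = - \frac{4432 \left(147 - -5\right)}{1325} = - \frac{4432 \left(147 + 5\right)}{1325} = \left(- \frac{4432}{1325}\right) 152 = - \frac{673664}{1325}$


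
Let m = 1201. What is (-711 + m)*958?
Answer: 469420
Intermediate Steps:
(-711 + m)*958 = (-711 + 1201)*958 = 490*958 = 469420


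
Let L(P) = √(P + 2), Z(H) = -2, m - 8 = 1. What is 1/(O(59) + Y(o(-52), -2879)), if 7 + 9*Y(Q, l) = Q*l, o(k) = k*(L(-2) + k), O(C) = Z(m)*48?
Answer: -3/2595229 ≈ -1.1560e-6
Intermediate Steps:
m = 9 (m = 8 + 1 = 9)
L(P) = √(2 + P)
O(C) = -96 (O(C) = -2*48 = -96)
o(k) = k² (o(k) = k*(√(2 - 2) + k) = k*(√0 + k) = k*(0 + k) = k*k = k²)
Y(Q, l) = -7/9 + Q*l/9 (Y(Q, l) = -7/9 + (Q*l)/9 = -7/9 + Q*l/9)
1/(O(59) + Y(o(-52), -2879)) = 1/(-96 + (-7/9 + (⅑)*(-52)²*(-2879))) = 1/(-96 + (-7/9 + (⅑)*2704*(-2879))) = 1/(-96 + (-7/9 - 7784816/9)) = 1/(-96 - 2594941/3) = 1/(-2595229/3) = -3/2595229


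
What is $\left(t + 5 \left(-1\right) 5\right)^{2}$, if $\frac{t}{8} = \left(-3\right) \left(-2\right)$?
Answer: $529$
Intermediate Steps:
$t = 48$ ($t = 8 \left(\left(-3\right) \left(-2\right)\right) = 8 \cdot 6 = 48$)
$\left(t + 5 \left(-1\right) 5\right)^{2} = \left(48 + 5 \left(-1\right) 5\right)^{2} = \left(48 - 25\right)^{2} = 23^{2} = 529$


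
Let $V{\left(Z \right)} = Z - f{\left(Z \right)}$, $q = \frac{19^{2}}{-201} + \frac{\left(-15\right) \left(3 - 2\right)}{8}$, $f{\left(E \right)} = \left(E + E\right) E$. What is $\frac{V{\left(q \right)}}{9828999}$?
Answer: $- \frac{39591421}{12707244435168} \approx -3.1157 \cdot 10^{-6}$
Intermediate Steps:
$f{\left(E \right)} = 2 E^{2}$ ($f{\left(E \right)} = 2 E E = 2 E^{2}$)
$q = - \frac{5903}{1608}$ ($q = 361 \left(- \frac{1}{201}\right) + \left(-15\right) 1 \cdot \frac{1}{8} = - \frac{361}{201} - \frac{15}{8} = - \frac{5903}{1608} \approx -3.671$)
$V{\left(Z \right)} = Z - 2 Z^{2}$
$\frac{V{\left(q \right)}}{9828999} = \frac{\left(- \frac{5903}{1608}\right) \left(1 - - \frac{5903}{804}\right)}{9828999} = - \frac{5903 \left(1 + \frac{5903}{804}\right)}{1608} \cdot \frac{1}{9828999} = \left(- \frac{5903}{1608}\right) \frac{6707}{804} \cdot \frac{1}{9828999} = \left(- \frac{39591421}{1292832}\right) \frac{1}{9828999} = - \frac{39591421}{12707244435168}$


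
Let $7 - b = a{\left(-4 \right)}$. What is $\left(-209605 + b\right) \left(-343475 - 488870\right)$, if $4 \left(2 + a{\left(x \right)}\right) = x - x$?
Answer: $174456182620$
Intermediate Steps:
$a{\left(x \right)} = -2$ ($a{\left(x \right)} = -2 + \frac{x - x}{4} = -2 + \frac{1}{4} \cdot 0 = -2 + 0 = -2$)
$b = 9$ ($b = 7 - -2 = 7 + 2 = 9$)
$\left(-209605 + b\right) \left(-343475 - 488870\right) = \left(-209605 + 9\right) \left(-343475 - 488870\right) = \left(-209596\right) \left(-832345\right) = 174456182620$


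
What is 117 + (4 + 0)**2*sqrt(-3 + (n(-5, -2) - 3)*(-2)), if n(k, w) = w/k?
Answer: 117 + 16*sqrt(55)/5 ≈ 140.73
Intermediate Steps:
117 + (4 + 0)**2*sqrt(-3 + (n(-5, -2) - 3)*(-2)) = 117 + (4 + 0)**2*sqrt(-3 + (-2/(-5) - 3)*(-2)) = 117 + 4**2*sqrt(-3 + (-2*(-1/5) - 3)*(-2)) = 117 + 16*sqrt(-3 + (2/5 - 3)*(-2)) = 117 + 16*sqrt(-3 - 13/5*(-2)) = 117 + 16*sqrt(-3 + 26/5) = 117 + 16*sqrt(11/5) = 117 + 16*(sqrt(55)/5) = 117 + 16*sqrt(55)/5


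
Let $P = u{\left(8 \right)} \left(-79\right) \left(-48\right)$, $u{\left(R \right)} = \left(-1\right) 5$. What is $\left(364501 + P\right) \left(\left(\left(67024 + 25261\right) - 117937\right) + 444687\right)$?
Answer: $144793772935$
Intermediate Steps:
$u{\left(R \right)} = -5$
$P = -18960$ ($P = \left(-5\right) \left(-79\right) \left(-48\right) = 395 \left(-48\right) = -18960$)
$\left(364501 + P\right) \left(\left(\left(67024 + 25261\right) - 117937\right) + 444687\right) = \left(364501 - 18960\right) \left(\left(\left(67024 + 25261\right) - 117937\right) + 444687\right) = 345541 \left(\left(92285 - 117937\right) + 444687\right) = 345541 \left(-25652 + 444687\right) = 345541 \cdot 419035 = 144793772935$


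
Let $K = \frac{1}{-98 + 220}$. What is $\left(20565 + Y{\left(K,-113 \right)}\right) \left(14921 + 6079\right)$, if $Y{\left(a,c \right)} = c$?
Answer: $429492000$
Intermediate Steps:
$K = \frac{1}{122} \approx 0.0081967$
$\left(20565 + Y{\left(K,-113 \right)}\right) \left(14921 + 6079\right) = \left(20565 - 113\right) \left(14921 + 6079\right) = 20452 \cdot 21000 = 429492000$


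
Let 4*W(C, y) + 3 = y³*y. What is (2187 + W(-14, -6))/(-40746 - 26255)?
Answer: -10041/268004 ≈ -0.037466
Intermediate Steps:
W(C, y) = -¾ + y⁴/4 (W(C, y) = -¾ + (y³*y)/4 = -¾ + y⁴/4)
(2187 + W(-14, -6))/(-40746 - 26255) = (2187 + (-¾ + (¼)*(-6)⁴))/(-40746 - 26255) = (2187 + (-¾ + (¼)*1296))/(-67001) = (2187 + (-¾ + 324))*(-1/67001) = (2187 + 1293/4)*(-1/67001) = (10041/4)*(-1/67001) = -10041/268004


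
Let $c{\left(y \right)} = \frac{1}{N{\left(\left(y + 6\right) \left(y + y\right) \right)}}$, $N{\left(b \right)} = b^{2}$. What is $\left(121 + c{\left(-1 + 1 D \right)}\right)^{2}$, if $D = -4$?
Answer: $\frac{146434201}{10000} \approx 14643.0$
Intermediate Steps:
$c{\left(y \right)} = \frac{1}{4 y^{2} \left(6 + y\right)^{2}}$ ($c{\left(y \right)} = \frac{1}{\left(\left(y + 6\right) \left(y + y\right)\right)^{2}} = \frac{1}{\left(\left(6 + y\right) 2 y\right)^{2}} = \frac{1}{\left(2 y \left(6 + y\right)\right)^{2}} = \frac{1}{4 y^{2} \left(6 + y\right)^{2}}$)
$\left(121 + c{\left(-1 + 1 D \right)}\right)^{2} = \left(121 + \frac{1}{4 \left(-1 + 1 \left(-4\right)\right)^{2} \left(6 + \left(-1 + 1 \left(-4\right)\right)\right)^{2}}\right)^{2} = \left(121 + \frac{1}{4 \left(-1 - 4\right)^{2} \left(6 - 5\right)^{2}}\right)^{2} = \left(121 + \frac{1}{4 \cdot 25 \left(6 - 5\right)^{2}}\right)^{2} = \left(121 + \frac{1}{4} \cdot \frac{1}{25} \cdot 1^{-2}\right)^{2} = \left(121 + \frac{1}{4} \cdot \frac{1}{25} \cdot 1\right)^{2} = \left(121 + \frac{1}{100}\right)^{2} = \left(\frac{12101}{100}\right)^{2} = \frac{146434201}{10000}$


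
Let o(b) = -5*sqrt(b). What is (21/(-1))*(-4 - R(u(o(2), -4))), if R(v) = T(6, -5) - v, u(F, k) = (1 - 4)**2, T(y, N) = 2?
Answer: -63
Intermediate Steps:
u(F, k) = 9 (u(F, k) = (-3)**2 = 9)
R(v) = 2 - v
(21/(-1))*(-4 - R(u(o(2), -4))) = (21/(-1))*(-4 - (2 - 1*9)) = (21*(-1))*(-4 - (2 - 9)) = -21*(-4 - 1*(-7)) = -21*(-4 + 7) = -21*3 = -63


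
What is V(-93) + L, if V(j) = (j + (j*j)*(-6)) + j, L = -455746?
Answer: -507826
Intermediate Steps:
V(j) = -6*j² + 2*j (V(j) = (j + j²*(-6)) + j = (j - 6*j²) + j = -6*j² + 2*j)
V(-93) + L = 2*(-93)*(1 - 3*(-93)) - 455746 = 2*(-93)*(1 + 279) - 455746 = 2*(-93)*280 - 455746 = -52080 - 455746 = -507826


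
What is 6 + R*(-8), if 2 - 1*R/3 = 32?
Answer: 726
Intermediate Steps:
R = -90 (R = 6 - 3*32 = 6 - 96 = -90)
6 + R*(-8) = 6 - 90*(-8) = 6 + 720 = 726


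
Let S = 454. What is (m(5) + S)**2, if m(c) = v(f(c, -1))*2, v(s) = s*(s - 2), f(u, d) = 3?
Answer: 211600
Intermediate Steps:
v(s) = s*(-2 + s)
m(c) = 6 (m(c) = (3*(-2 + 3))*2 = (3*1)*2 = 3*2 = 6)
(m(5) + S)**2 = (6 + 454)**2 = 460**2 = 211600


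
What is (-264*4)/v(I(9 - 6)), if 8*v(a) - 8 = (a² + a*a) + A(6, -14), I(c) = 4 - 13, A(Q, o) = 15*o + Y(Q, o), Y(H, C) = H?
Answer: 4224/17 ≈ 248.47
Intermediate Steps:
A(Q, o) = Q + 15*o (A(Q, o) = 15*o + Q = Q + 15*o)
I(c) = -9
v(a) = -49/2 + a²/4 (v(a) = 1 + ((a² + a*a) + (6 + 15*(-14)))/8 = 1 + ((a² + a²) + (6 - 210))/8 = 1 + (2*a² - 204)/8 = 1 + (-204 + 2*a²)/8 = 1 + (-51/2 + a²/4) = -49/2 + a²/4)
(-264*4)/v(I(9 - 6)) = (-264*4)/(-49/2 + (¼)*(-9)²) = -1056/(-49/2 + (¼)*81) = -1056/(-49/2 + 81/4) = -1056/(-17/4) = -1056*(-4/17) = 4224/17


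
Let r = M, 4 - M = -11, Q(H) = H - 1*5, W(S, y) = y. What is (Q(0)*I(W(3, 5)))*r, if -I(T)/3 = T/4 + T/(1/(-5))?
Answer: -21375/4 ≈ -5343.8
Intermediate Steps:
Q(H) = -5 + H (Q(H) = H - 5 = -5 + H)
M = 15 (M = 4 - 1*(-11) = 4 + 11 = 15)
I(T) = 57*T/4 (I(T) = -3*(T/4 + T/(1/(-5))) = -3*(T*(¼) + T/(-⅕)) = -3*(T/4 + T*(-5)) = -3*(T/4 - 5*T) = -(-57)*T/4 = 57*T/4)
r = 15
(Q(0)*I(W(3, 5)))*r = ((-5 + 0)*((57/4)*5))*15 = -5*285/4*15 = -1425/4*15 = -21375/4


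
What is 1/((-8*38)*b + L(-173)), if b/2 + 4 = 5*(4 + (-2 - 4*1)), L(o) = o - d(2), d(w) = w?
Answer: 1/8337 ≈ 0.00011995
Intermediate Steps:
L(o) = -2 + o (L(o) = o - 1*2 = o - 2 = -2 + o)
b = -28 (b = -8 + 2*(5*(4 + (-2 - 4*1))) = -8 + 2*(5*(4 + (-2 - 4))) = -8 + 2*(5*(4 - 6)) = -8 + 2*(5*(-2)) = -8 + 2*(-10) = -8 - 20 = -28)
1/((-8*38)*b + L(-173)) = 1/(-8*38*(-28) + (-2 - 173)) = 1/(-304*(-28) - 175) = 1/(8512 - 175) = 1/8337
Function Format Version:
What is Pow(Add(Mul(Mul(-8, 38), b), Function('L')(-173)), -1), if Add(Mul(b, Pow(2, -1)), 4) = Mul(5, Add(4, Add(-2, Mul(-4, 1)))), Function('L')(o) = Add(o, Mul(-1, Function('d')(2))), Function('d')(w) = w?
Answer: Rational(1, 8337) ≈ 0.00011995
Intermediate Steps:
Function('L')(o) = Add(-2, o) (Function('L')(o) = Add(o, Mul(-1, 2)) = Add(o, -2) = Add(-2, o))
b = -28 (b = Add(-8, Mul(2, Mul(5, Add(4, Add(-2, Mul(-4, 1)))))) = Add(-8, Mul(2, Mul(5, Add(4, Add(-2, -4))))) = Add(-8, Mul(2, Mul(5, Add(4, -6)))) = Add(-8, Mul(2, Mul(5, -2))) = Add(-8, Mul(2, -10)) = Add(-8, -20) = -28)
Pow(Add(Mul(Mul(-8, 38), b), Function('L')(-173)), -1) = Pow(Add(Mul(Mul(-8, 38), -28), Add(-2, -173)), -1) = Pow(Add(Mul(-304, -28), -175), -1) = Pow(Add(8512, -175), -1) = Pow(8337, -1) = Rational(1, 8337)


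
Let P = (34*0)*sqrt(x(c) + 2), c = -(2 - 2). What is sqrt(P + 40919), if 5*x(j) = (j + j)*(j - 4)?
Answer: sqrt(40919) ≈ 202.28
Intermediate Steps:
c = 0 (c = -1*0 = 0)
x(j) = 2*j*(-4 + j)/5 (x(j) = ((j + j)*(j - 4))/5 = ((2*j)*(-4 + j))/5 = (2*j*(-4 + j))/5 = 2*j*(-4 + j)/5)
P = 0 (P = (34*0)*sqrt((2/5)*0*(-4 + 0) + 2) = 0*sqrt((2/5)*0*(-4) + 2) = 0*sqrt(0 + 2) = 0*sqrt(2) = 0)
sqrt(P + 40919) = sqrt(0 + 40919) = sqrt(40919)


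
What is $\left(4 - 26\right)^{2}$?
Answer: $484$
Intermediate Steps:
$\left(4 - 26\right)^{2} = \left(-22\right)^{2} = 484$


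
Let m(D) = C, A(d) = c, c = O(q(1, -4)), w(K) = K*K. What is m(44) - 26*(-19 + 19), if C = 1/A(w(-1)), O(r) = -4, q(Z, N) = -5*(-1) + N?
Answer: -¼ ≈ -0.25000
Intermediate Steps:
q(Z, N) = 5 + N
w(K) = K²
c = -4
A(d) = -4
C = -¼ (C = 1/(-4) = -¼ ≈ -0.25000)
m(D) = -¼
m(44) - 26*(-19 + 19) = -¼ - 26*(-19 + 19) = -¼ - 26*0 = -¼ - 1*0 = -¼ + 0 = -¼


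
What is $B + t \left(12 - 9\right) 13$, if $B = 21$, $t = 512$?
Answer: $19989$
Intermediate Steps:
$B + t \left(12 - 9\right) 13 = 21 + 512 \left(12 - 9\right) 13 = 21 + 512 \cdot 3 \cdot 13 = 21 + 512 \cdot 39 = 21 + 19968 = 19989$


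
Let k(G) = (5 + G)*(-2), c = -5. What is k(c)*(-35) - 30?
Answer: -30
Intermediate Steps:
k(G) = -10 - 2*G
k(c)*(-35) - 30 = (-10 - 2*(-5))*(-35) - 30 = (-10 + 10)*(-35) - 30 = 0*(-35) - 30 = 0 - 30 = -30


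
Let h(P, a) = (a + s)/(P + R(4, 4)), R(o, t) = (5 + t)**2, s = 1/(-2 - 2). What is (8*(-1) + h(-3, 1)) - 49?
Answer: -5927/104 ≈ -56.990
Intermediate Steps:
s = -1/4 (s = 1/(-4) = -1/4 ≈ -0.25000)
h(P, a) = (-1/4 + a)/(81 + P) (h(P, a) = (a - 1/4)/(P + (5 + 4)**2) = (-1/4 + a)/(P + 9**2) = (-1/4 + a)/(P + 81) = (-1/4 + a)/(81 + P))
(8*(-1) + h(-3, 1)) - 49 = (8*(-1) + (-1/4 + 1)/(81 - 3)) - 49 = (-8 + (3/4)/78) - 49 = (-8 + (1/78)*(3/4)) - 49 = (-8 + 1/104) - 49 = -831/104 - 49 = -5927/104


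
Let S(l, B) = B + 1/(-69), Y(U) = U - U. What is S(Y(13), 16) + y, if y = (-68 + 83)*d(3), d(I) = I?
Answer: 4208/69 ≈ 60.985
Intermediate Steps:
Y(U) = 0
y = 45 (y = (-68 + 83)*3 = 15*3 = 45)
S(l, B) = -1/69 + B (S(l, B) = B - 1/69 = -1/69 + B)
S(Y(13), 16) + y = (-1/69 + 16) + 45 = 1103/69 + 45 = 4208/69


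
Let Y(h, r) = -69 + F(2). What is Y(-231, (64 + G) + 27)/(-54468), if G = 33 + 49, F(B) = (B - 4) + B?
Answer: 23/18156 ≈ 0.0012668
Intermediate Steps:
F(B) = -4 + 2*B (F(B) = (-4 + B) + B = -4 + 2*B)
G = 82
Y(h, r) = -69 (Y(h, r) = -69 + (-4 + 2*2) = -69 + (-4 + 4) = -69 + 0 = -69)
Y(-231, (64 + G) + 27)/(-54468) = -69/(-54468) = -69*(-1/54468) = 23/18156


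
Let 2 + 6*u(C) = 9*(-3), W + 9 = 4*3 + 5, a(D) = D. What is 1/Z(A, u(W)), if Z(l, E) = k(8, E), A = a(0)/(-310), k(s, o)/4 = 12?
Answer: 1/48 ≈ 0.020833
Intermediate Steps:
W = 8 (W = -9 + (4*3 + 5) = -9 + (12 + 5) = -9 + 17 = 8)
k(s, o) = 48 (k(s, o) = 4*12 = 48)
u(C) = -29/6 (u(C) = -1/3 + (9*(-3))/6 = -1/3 + (1/6)*(-27) = -1/3 - 9/2 = -29/6)
A = 0 (A = 0/(-310) = 0*(-1/310) = 0)
Z(l, E) = 48
1/Z(A, u(W)) = 1/48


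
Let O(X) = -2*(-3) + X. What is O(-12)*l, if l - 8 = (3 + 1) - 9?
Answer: -18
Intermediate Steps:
O(X) = 6 + X
l = 3 (l = 8 + ((3 + 1) - 9) = 8 + (4 - 9) = 8 - 5 = 3)
O(-12)*l = (6 - 12)*3 = -6*3 = -18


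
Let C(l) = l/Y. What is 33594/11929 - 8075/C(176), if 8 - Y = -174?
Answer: -8762771153/1049752 ≈ -8347.5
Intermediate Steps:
Y = 182 (Y = 8 - 1*(-174) = 8 + 174 = 182)
C(l) = l/182
33594/11929 - 8075/C(176) = 33594/11929 - 8075/((1/182)*176) = 33594*(1/11929) - 8075/88/91 = 33594/11929 - 8075*91/88 = 33594/11929 - 734825/88 = -8762771153/1049752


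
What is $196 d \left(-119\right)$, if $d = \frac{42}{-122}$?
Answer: $\frac{489804}{61} \approx 8029.6$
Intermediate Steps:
$d = - \frac{21}{61}$ ($d = 42 \left(- \frac{1}{122}\right) = - \frac{21}{61} \approx -0.34426$)
$196 d \left(-119\right) = 196 \left(- \frac{21}{61}\right) \left(-119\right) = \left(- \frac{4116}{61}\right) \left(-119\right) = \frac{489804}{61}$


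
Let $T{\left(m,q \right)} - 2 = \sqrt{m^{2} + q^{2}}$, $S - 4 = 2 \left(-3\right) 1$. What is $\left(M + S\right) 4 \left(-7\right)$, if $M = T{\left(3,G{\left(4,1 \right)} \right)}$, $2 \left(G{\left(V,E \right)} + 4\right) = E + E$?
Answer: $- 84 \sqrt{2} \approx -118.79$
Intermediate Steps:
$S = -2$ ($S = 4 + 2 \left(-3\right) 1 = 4 - 6 = -2$)
$G{\left(V,E \right)} = -4 + E$ ($G{\left(V,E \right)} = -4 + \frac{E + E}{2} = -4 + \frac{2 E}{2} = -4 + E$)
$T{\left(m,q \right)} = 2 + \sqrt{m^{2} + q^{2}}$
$M = 2 + 3 \sqrt{2}$ ($M = 2 + \sqrt{3^{2} + \left(-4 + 1\right)^{2}} = 2 + \sqrt{9 + \left(-3\right)^{2}} = 2 + \sqrt{9 + 9} = 2 + \sqrt{18} = 2 + 3 \sqrt{2} \approx 6.2426$)
$\left(M + S\right) 4 \left(-7\right) = \left(\left(2 + 3 \sqrt{2}\right) - 2\right) 4 \left(-7\right) = 3 \sqrt{2} \left(-28\right) = - 84 \sqrt{2}$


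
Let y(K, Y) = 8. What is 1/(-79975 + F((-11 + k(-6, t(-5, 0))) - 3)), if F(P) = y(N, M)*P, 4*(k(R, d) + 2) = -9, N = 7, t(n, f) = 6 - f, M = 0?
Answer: -1/80121 ≈ -1.2481e-5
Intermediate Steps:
k(R, d) = -17/4 (k(R, d) = -2 + (¼)*(-9) = -2 - 9/4 = -17/4)
F(P) = 8*P
1/(-79975 + F((-11 + k(-6, t(-5, 0))) - 3)) = 1/(-79975 + 8*((-11 - 17/4) - 3)) = 1/(-79975 + 8*(-61/4 - 3)) = 1/(-79975 + 8*(-73/4)) = 1/(-79975 - 146) = 1/(-80121) = -1/80121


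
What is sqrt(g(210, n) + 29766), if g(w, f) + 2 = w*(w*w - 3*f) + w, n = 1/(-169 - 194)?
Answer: 8*sqrt(17565751)/11 ≈ 3048.1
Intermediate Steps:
n = -1/363 (n = 1/(-363) = -1/363 ≈ -0.0027548)
g(w, f) = -2 + w + w*(w**2 - 3*f) (g(w, f) = -2 + (w*(w*w - 3*f) + w) = -2 + (w*(w**2 - 3*f) + w) = -2 + (w + w*(w**2 - 3*f)) = -2 + w + w*(w**2 - 3*f))
sqrt(g(210, n) + 29766) = sqrt((-2 + 210 + 210**3 - 3*(-1/363)*210) + 29766) = sqrt((-2 + 210 + 9261000 + 210/121) + 29766) = sqrt(1120606378/121 + 29766) = sqrt(1124208064/121) = 8*sqrt(17565751)/11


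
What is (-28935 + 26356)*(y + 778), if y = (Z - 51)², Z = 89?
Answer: -5730538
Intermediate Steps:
y = 1444 (y = (89 - 51)² = 38² = 1444)
(-28935 + 26356)*(y + 778) = (-28935 + 26356)*(1444 + 778) = -2579*2222 = -5730538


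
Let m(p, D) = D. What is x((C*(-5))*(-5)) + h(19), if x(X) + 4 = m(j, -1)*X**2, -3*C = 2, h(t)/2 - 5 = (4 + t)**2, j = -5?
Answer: 7076/9 ≈ 786.22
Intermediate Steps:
h(t) = 10 + 2*(4 + t)**2
C = -2/3 (C = -1/3*2 = -2/3 ≈ -0.66667)
x(X) = -4 - X**2
x((C*(-5))*(-5)) + h(19) = (-4 - (-2/3*(-5)*(-5))**2) + (10 + 2*(4 + 19)**2) = (-4 - ((10/3)*(-5))**2) + (10 + 2*23**2) = (-4 - (-50/3)**2) + (10 + 2*529) = (-4 - 1*2500/9) + (10 + 1058) = (-4 - 2500/9) + 1068 = -2536/9 + 1068 = 7076/9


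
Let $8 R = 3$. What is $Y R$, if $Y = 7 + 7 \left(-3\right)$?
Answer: $- \frac{21}{4} \approx -5.25$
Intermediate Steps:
$R = \frac{3}{8}$ ($R = \frac{1}{8} \cdot 3 = \frac{3}{8} \approx 0.375$)
$Y = -14$ ($Y = 7 - 21 = -14$)
$Y R = \left(-14\right) \frac{3}{8} = - \frac{21}{4}$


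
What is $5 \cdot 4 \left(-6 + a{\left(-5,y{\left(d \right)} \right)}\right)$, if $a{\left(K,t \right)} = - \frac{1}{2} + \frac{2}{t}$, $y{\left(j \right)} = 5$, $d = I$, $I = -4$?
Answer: $-122$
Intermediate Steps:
$d = -4$
$a{\left(K,t \right)} = - \frac{1}{2} + \frac{2}{t}$ ($a{\left(K,t \right)} = \left(-1\right) \frac{1}{2} + \frac{2}{t} = - \frac{1}{2} + \frac{2}{t}$)
$5 \cdot 4 \left(-6 + a{\left(-5,y{\left(d \right)} \right)}\right) = 5 \cdot 4 \left(-6 + \frac{4 - 5}{2 \cdot 5}\right) = 20 \left(-6 + \frac{1}{2} \cdot \frac{1}{5} \left(4 - 5\right)\right) = 20 \left(-6 + \frac{1}{2} \cdot \frac{1}{5} \left(-1\right)\right) = 20 \left(-6 - \frac{1}{10}\right) = 20 \left(- \frac{61}{10}\right) = -122$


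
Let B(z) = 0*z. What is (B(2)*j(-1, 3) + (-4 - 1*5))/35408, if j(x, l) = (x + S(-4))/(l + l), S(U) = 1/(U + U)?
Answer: -9/35408 ≈ -0.00025418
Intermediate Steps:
S(U) = 1/(2*U)
B(z) = 0
j(x, l) = (-⅛ + x)/(2*l) (j(x, l) = (x + (½)/(-4))/(l + l) = (x + (½)*(-¼))/((2*l)) = (x - ⅛)*(1/(2*l)) = (-⅛ + x)*(1/(2*l)) = (-⅛ + x)/(2*l))
(B(2)*j(-1, 3) + (-4 - 1*5))/35408 = (0*((1/16)*(-1 + 8*(-1))/3) + (-4 - 1*5))/35408 = (0*((1/16)*(⅓)*(-1 - 8)) + (-4 - 5))*(1/35408) = (0*((1/16)*(⅓)*(-9)) - 9)*(1/35408) = (0*(-3/16) - 9)*(1/35408) = (0 - 9)*(1/35408) = -9*1/35408 = -9/35408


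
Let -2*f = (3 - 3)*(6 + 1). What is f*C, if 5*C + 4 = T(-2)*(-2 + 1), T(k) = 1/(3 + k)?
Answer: 0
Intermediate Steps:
f = 0 (f = -(3 - 3)*(6 + 1)/2 = -0*7 = -1/2*0 = 0)
C = -1 (C = -4/5 + ((-2 + 1)/(3 - 2))/5 = -4/5 + (-1/1)/5 = -4/5 + (1*(-1))/5 = -4/5 + (1/5)*(-1) = -4/5 - 1/5 = -1)
f*C = 0*(-1) = 0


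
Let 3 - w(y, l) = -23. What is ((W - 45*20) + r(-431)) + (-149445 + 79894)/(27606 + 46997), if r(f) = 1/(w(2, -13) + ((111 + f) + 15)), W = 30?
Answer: -18127865522/20814237 ≈ -870.94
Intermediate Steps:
w(y, l) = 26 (w(y, l) = 3 - 1*(-23) = 3 + 23 = 26)
r(f) = 1/(152 + f) (r(f) = 1/(26 + ((111 + f) + 15)) = 1/(26 + (126 + f)) = 1/(152 + f))
((W - 45*20) + r(-431)) + (-149445 + 79894)/(27606 + 46997) = ((30 - 45*20) + 1/(152 - 431)) + (-149445 + 79894)/(27606 + 46997) = ((30 - 900) + 1/(-279)) - 69551/74603 = (-870 - 1/279) - 69551*1/74603 = -242731/279 - 69551/74603 = -18127865522/20814237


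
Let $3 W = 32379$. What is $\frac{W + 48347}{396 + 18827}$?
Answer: $\frac{59140}{19223} \approx 3.0765$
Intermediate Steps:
$W = 10793$ ($W = \frac{1}{3} \cdot 32379 = 10793$)
$\frac{W + 48347}{396 + 18827} = \frac{10793 + 48347}{396 + 18827} = \frac{59140}{19223}$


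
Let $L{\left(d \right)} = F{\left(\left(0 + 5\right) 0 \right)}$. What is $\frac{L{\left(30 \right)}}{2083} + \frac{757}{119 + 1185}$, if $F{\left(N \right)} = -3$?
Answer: $\frac{1572919}{2716232} \approx 0.57908$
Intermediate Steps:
$L{\left(d \right)} = -3$
$\frac{L{\left(30 \right)}}{2083} + \frac{757}{119 + 1185} = - \frac{3}{2083} + \frac{757}{119 + 1185} = \left(-3\right) \frac{1}{2083} + \frac{757}{1304} = - \frac{3}{2083} + 757 \cdot \frac{1}{1304} = - \frac{3}{2083} + \frac{757}{1304} = \frac{1572919}{2716232}$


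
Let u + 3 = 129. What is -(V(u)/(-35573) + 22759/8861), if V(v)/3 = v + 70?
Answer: -804395639/315212353 ≈ -2.5519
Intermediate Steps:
u = 126 (u = -3 + 129 = 126)
V(v) = 210 + 3*v (V(v) = 3*(v + 70) = 3*(70 + v) = 210 + 3*v)
-(V(u)/(-35573) + 22759/8861) = -((210 + 3*126)/(-35573) + 22759/8861) = -((210 + 378)*(-1/35573) + 22759*(1/8861)) = -(588*(-1/35573) + 22759/8861) = -(-588/35573 + 22759/8861) = -1*804395639/315212353 = -804395639/315212353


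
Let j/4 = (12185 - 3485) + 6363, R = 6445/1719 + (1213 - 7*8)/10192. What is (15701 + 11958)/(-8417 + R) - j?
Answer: -683195622126636/11338351361 ≈ -60255.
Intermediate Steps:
R = 5205871/1347696 (R = 6445*(1/1719) + (1213 - 56)*(1/10192) = 6445/1719 + 1157*(1/10192) = 6445/1719 + 89/784 = 5205871/1347696 ≈ 3.8628)
j = 60252 (j = 4*((12185 - 3485) + 6363) = 4*(8700 + 6363) = 4*15063 = 60252)
(15701 + 11958)/(-8417 + R) - j = (15701 + 11958)/(-8417 + 5205871/1347696) - 1*60252 = 27659/(-11338351361/1347696) - 60252 = 27659*(-1347696/11338351361) - 60252 = -37275923664/11338351361 - 60252 = -683195622126636/11338351361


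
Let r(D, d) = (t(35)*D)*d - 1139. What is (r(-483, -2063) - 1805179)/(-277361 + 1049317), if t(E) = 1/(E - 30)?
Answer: -8035161/3859780 ≈ -2.0818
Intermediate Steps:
t(E) = 1/(-30 + E)
r(D, d) = -1139 + D*d/5 (r(D, d) = (D/(-30 + 35))*d - 1139 = (D/5)*d - 1139 = D*d/5 - 1139 = -1139 + D*d/5)
(r(-483, -2063) - 1805179)/(-277361 + 1049317) = ((-1139 + (⅕)*(-483)*(-2063)) - 1805179)/(-277361 + 1049317) = ((-1139 + 996429/5) - 1805179)/771956 = (990734/5 - 1805179)*(1/771956) = -8035161/5*1/771956 = -8035161/3859780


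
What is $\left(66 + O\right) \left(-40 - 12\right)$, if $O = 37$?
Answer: $-5356$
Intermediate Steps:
$\left(66 + O\right) \left(-40 - 12\right) = \left(66 + 37\right) \left(-40 - 12\right) = 103 \left(-40 - 12\right) = 103 \left(-52\right) = -5356$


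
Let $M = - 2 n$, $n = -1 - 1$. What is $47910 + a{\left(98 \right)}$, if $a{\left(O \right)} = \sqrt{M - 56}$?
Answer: $47910 + 2 i \sqrt{13} \approx 47910.0 + 7.2111 i$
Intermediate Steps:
$n = -2$
$M = 4$ ($M = \left(-2\right) \left(-2\right) = 4$)
$a{\left(O \right)} = 2 i \sqrt{13}$ ($a{\left(O \right)} = \sqrt{4 - 56} = \sqrt{-52} = 2 i \sqrt{13}$)
$47910 + a{\left(98 \right)} = 47910 + 2 i \sqrt{13}$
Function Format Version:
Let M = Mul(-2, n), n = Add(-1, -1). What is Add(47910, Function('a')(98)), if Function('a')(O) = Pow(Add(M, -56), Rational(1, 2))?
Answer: Add(47910, Mul(2, I, Pow(13, Rational(1, 2)))) ≈ Add(47910., Mul(7.2111, I))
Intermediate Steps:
n = -2
M = 4 (M = Mul(-2, -2) = 4)
Function('a')(O) = Mul(2, I, Pow(13, Rational(1, 2))) (Function('a')(O) = Pow(Add(4, -56), Rational(1, 2)) = Pow(-52, Rational(1, 2)) = Mul(2, I, Pow(13, Rational(1, 2))))
Add(47910, Function('a')(98)) = Add(47910, Mul(2, I, Pow(13, Rational(1, 2))))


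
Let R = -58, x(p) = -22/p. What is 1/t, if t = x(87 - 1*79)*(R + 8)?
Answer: 2/275 ≈ 0.0072727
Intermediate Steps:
t = 275/2 (t = (-22/(87 - 1*79))*(-58 + 8) = -22/(87 - 79)*(-50) = -22/8*(-50) = -22*1/8*(-50) = -11/4*(-50) = 275/2 ≈ 137.50)
1/t = 1/(275/2) = 2/275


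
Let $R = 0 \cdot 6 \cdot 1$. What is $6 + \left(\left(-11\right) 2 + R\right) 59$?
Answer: $-1292$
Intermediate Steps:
$R = 0$ ($R = 0 \cdot 1 = 0$)
$6 + \left(\left(-11\right) 2 + R\right) 59 = 6 + \left(\left(-11\right) 2 + 0\right) 59 = 6 + \left(-22 + 0\right) 59 = 6 - 1298 = -1292$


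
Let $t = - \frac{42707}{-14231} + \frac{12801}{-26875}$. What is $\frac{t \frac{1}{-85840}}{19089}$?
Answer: $- \frac{97553}{63315396225000} \approx -1.5407 \cdot 10^{-9}$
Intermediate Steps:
$t = \frac{137939942}{54636875}$ ($t = \left(-42707\right) \left(- \frac{1}{14231}\right) + 12801 \left(- \frac{1}{26875}\right) = \frac{6101}{2033} - \frac{12801}{26875} = \frac{137939942}{54636875} \approx 2.5247$)
$\frac{t \frac{1}{-85840}}{19089} = \frac{\frac{137939942}{54636875} \frac{1}{-85840}}{19089} = \frac{137939942}{54636875} \left(- \frac{1}{85840}\right) \frac{1}{19089} = \left(- \frac{68969971}{2345014675000}\right) \frac{1}{19089} = - \frac{97553}{63315396225000}$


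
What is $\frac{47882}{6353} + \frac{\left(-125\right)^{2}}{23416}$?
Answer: $\frac{1220470537}{148761848} \approx 8.2042$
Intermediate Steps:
$\frac{47882}{6353} + \frac{\left(-125\right)^{2}}{23416} = 47882 \cdot \frac{1}{6353} + 15625 \cdot \frac{1}{23416} = \frac{47882}{6353} + \frac{15625}{23416} = \frac{1220470537}{148761848}$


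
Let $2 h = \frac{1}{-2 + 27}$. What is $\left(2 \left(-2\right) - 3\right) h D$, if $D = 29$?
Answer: $- \frac{203}{50} \approx -4.06$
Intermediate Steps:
$h = \frac{1}{50}$ ($h = \frac{1}{2 \left(-2 + 27\right)} = \frac{1}{2 \cdot 25} = \frac{1}{2} \cdot \frac{1}{25} = \frac{1}{50} \approx 0.02$)
$\left(2 \left(-2\right) - 3\right) h D = \left(2 \left(-2\right) - 3\right) \frac{1}{50} \cdot 29 = \left(-4 - 3\right) \frac{1}{50} \cdot 29 = \left(-7\right) \frac{1}{50} \cdot 29 = \left(- \frac{7}{50}\right) 29 = - \frac{203}{50}$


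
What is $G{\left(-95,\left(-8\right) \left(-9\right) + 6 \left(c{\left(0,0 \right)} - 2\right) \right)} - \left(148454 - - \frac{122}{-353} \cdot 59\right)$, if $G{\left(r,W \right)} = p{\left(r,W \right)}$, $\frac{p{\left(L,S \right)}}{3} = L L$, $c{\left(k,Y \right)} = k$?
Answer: $- \frac{42839589}{353} \approx -1.2136 \cdot 10^{5}$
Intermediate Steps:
$p{\left(L,S \right)} = 3 L^{2}$ ($p{\left(L,S \right)} = 3 L L = 3 L^{2}$)
$G{\left(r,W \right)} = 3 r^{2}$
$G{\left(-95,\left(-8\right) \left(-9\right) + 6 \left(c{\left(0,0 \right)} - 2\right) \right)} - \left(148454 - - \frac{122}{-353} \cdot 59\right) = 3 \left(-95\right)^{2} - \left(148454 - - \frac{122}{-353} \cdot 59\right) = 3 \cdot 9025 - \left(148454 - \left(-122\right) \left(- \frac{1}{353}\right) 59\right) = 27075 + \left(\left(\frac{122}{353} \cdot 59 - 75908\right) - 72546\right) = 27075 + \left(\left(\frac{7198}{353} - 75908\right) - 72546\right) = 27075 - \frac{52397064}{353} = - \frac{42839589}{353}$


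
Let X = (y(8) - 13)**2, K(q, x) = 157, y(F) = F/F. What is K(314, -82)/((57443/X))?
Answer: 22608/57443 ≈ 0.39357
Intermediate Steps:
y(F) = 1
X = 144 (X = (1 - 13)**2 = (-12)**2 = 144)
K(314, -82)/((57443/X)) = 157/((57443/144)) = 157/((57443*(1/144))) = 157/(57443/144) = 157*(144/57443) = 22608/57443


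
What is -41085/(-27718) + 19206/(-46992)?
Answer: 10593291/9867608 ≈ 1.0735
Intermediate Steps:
-41085/(-27718) + 19206/(-46992) = -41085*(-1/27718) + 19206*(-1/46992) = 41085/27718 - 291/712 = 10593291/9867608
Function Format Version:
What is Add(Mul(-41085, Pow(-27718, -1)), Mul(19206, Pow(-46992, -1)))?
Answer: Rational(10593291, 9867608) ≈ 1.0735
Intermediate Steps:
Add(Mul(-41085, Pow(-27718, -1)), Mul(19206, Pow(-46992, -1))) = Add(Mul(-41085, Rational(-1, 27718)), Mul(19206, Rational(-1, 46992))) = Add(Rational(41085, 27718), Rational(-291, 712)) = Rational(10593291, 9867608)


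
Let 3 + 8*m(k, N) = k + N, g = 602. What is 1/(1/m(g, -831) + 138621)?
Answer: 29/4020008 ≈ 7.2139e-6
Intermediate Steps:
m(k, N) = -3/8 + N/8 + k/8 (m(k, N) = -3/8 + (k + N)/8 = -3/8 + (N + k)/8 = -3/8 + (N/8 + k/8) = -3/8 + N/8 + k/8)
1/(1/m(g, -831) + 138621) = 1/(1/(-3/8 + (⅛)*(-831) + (⅛)*602) + 138621) = 1/(1/(-3/8 - 831/8 + 301/4) + 138621) = 1/(1/(-29) + 138621) = 1/(-1/29 + 138621) = 1/(4020008/29) = 29/4020008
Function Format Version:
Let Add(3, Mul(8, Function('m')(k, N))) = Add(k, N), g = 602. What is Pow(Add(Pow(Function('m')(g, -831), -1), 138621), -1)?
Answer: Rational(29, 4020008) ≈ 7.2139e-6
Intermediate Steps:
Function('m')(k, N) = Add(Rational(-3, 8), Mul(Rational(1, 8), N), Mul(Rational(1, 8), k)) (Function('m')(k, N) = Add(Rational(-3, 8), Mul(Rational(1, 8), Add(k, N))) = Add(Rational(-3, 8), Mul(Rational(1, 8), Add(N, k))) = Add(Rational(-3, 8), Add(Mul(Rational(1, 8), N), Mul(Rational(1, 8), k))) = Add(Rational(-3, 8), Mul(Rational(1, 8), N), Mul(Rational(1, 8), k)))
Pow(Add(Pow(Function('m')(g, -831), -1), 138621), -1) = Pow(Add(Pow(Add(Rational(-3, 8), Mul(Rational(1, 8), -831), Mul(Rational(1, 8), 602)), -1), 138621), -1) = Pow(Add(Pow(Add(Rational(-3, 8), Rational(-831, 8), Rational(301, 4)), -1), 138621), -1) = Pow(Add(Pow(-29, -1), 138621), -1) = Pow(Add(Rational(-1, 29), 138621), -1) = Pow(Rational(4020008, 29), -1) = Rational(29, 4020008)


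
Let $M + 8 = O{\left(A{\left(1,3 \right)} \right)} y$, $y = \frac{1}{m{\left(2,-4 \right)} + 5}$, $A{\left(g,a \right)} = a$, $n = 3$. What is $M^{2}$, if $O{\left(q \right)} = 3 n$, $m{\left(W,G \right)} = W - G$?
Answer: $\frac{6241}{121} \approx 51.578$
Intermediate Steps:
$O{\left(q \right)} = 9$ ($O{\left(q \right)} = 3 \cdot 3 = 9$)
$y = \frac{1}{11}$ ($y = \frac{1}{\left(2 - -4\right) + 5} = \frac{1}{\left(2 + 4\right) + 5} = \frac{1}{6 + 5} = \frac{1}{11} \approx 0.090909$)
$M = - \frac{79}{11}$ ($M = -8 + 9 \cdot \frac{1}{11} = -8 + \frac{9}{11} = - \frac{79}{11} \approx -7.1818$)
$M^{2} = \left(- \frac{79}{11}\right)^{2} = \frac{6241}{121}$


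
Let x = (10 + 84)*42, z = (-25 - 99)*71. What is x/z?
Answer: -987/2201 ≈ -0.44843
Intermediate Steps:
z = -8804 (z = -124*71 = -8804)
x = 3948 (x = 94*42 = 3948)
x/z = 3948/(-8804) = 3948*(-1/8804) = -987/2201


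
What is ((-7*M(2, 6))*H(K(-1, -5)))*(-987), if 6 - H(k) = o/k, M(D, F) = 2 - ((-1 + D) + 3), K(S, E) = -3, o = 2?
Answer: -92120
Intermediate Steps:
M(D, F) = -D (M(D, F) = 2 - (2 + D) = 2 + (-2 - D) = -D)
H(k) = 6 - 2/k
((-7*M(2, 6))*H(K(-1, -5)))*(-987) = ((-(-7)*2)*(6 - 2/(-3)))*(-987) = ((-7*(-2))*(6 - 2*(-⅓)))*(-987) = (14*(6 + ⅔))*(-987) = (14*(20/3))*(-987) = (280/3)*(-987) = -92120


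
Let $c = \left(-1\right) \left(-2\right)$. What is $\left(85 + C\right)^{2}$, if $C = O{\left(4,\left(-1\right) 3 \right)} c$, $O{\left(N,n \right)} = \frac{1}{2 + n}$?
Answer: $6889$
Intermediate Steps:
$c = 2$
$C = -2$ ($C = \frac{1}{2 - 3} \cdot 2 = \frac{1}{-1} \cdot 2 = \left(-1\right) 2 = -2$)
$\left(85 + C\right)^{2} = \left(85 - 2\right)^{2} = 83^{2} = 6889$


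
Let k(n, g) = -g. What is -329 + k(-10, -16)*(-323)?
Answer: -5497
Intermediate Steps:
-329 + k(-10, -16)*(-323) = -329 - 1*(-16)*(-323) = -329 + 16*(-323) = -329 - 5168 = -5497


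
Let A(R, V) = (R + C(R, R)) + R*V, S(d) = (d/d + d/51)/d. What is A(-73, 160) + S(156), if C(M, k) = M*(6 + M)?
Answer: -6065985/884 ≈ -6862.0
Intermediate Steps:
S(d) = (1 + d/51)/d (S(d) = (1 + d*(1/51))/d = (1 + d/51)/d)
A(R, V) = R + R*V + R*(6 + R) (A(R, V) = (R + R*(6 + R)) + R*V = R + R*V + R*(6 + R))
A(-73, 160) + S(156) = -73*(7 - 73 + 160) + (1/51)*(51 + 156)/156 = -73*94 + (1/51)*(1/156)*207 = -6862 + 23/884 = -6065985/884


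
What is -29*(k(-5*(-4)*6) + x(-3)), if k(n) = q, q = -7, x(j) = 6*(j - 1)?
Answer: 899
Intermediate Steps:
x(j) = -6 + 6*j (x(j) = 6*(-1 + j) = -6 + 6*j)
k(n) = -7
-29*(k(-5*(-4)*6) + x(-3)) = -29*(-7 + (-6 + 6*(-3))) = -29*(-7 + (-6 - 18)) = -29*(-7 - 24) = -29*(-31) = 899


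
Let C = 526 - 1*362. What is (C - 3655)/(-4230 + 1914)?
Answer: 3491/2316 ≈ 1.5073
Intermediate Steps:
C = 164 (C = 526 - 362 = 164)
(C - 3655)/(-4230 + 1914) = (164 - 3655)/(-4230 + 1914) = -3491/(-2316) = -3491*(-1/2316) = 3491/2316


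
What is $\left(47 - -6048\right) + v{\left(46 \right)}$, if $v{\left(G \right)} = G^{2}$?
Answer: $8211$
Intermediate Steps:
$\left(47 - -6048\right) + v{\left(46 \right)} = \left(47 - -6048\right) + 46^{2} = \left(47 + 6048\right) + 2116 = 6095 + 2116 = 8211$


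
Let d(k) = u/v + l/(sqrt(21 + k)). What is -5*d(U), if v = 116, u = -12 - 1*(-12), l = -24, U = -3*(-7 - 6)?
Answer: 4*sqrt(15) ≈ 15.492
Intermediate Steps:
U = 39 (U = -3*(-13) = 39)
u = 0 (u = -12 + 12 = 0)
d(k) = -24/sqrt(21 + k) (d(k) = 0/116 - 24/sqrt(21 + k) = 0*(1/116) - 24/sqrt(21 + k) = 0 - 24/sqrt(21 + k) = -24/sqrt(21 + k))
-5*d(U) = -(-120)/sqrt(21 + 39) = -(-120)/sqrt(60) = -(-120)*sqrt(15)/30 = -(-4)*sqrt(15) = 4*sqrt(15)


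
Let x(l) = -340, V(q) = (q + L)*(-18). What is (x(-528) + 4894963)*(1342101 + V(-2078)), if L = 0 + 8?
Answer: 6751452075903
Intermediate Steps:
L = 8
V(q) = -144 - 18*q (V(q) = (q + 8)*(-18) = (8 + q)*(-18) = -144 - 18*q)
(x(-528) + 4894963)*(1342101 + V(-2078)) = (-340 + 4894963)*(1342101 + (-144 - 18*(-2078))) = 4894623*(1342101 + (-144 + 37404)) = 4894623*(1342101 + 37260) = 4894623*1379361 = 6751452075903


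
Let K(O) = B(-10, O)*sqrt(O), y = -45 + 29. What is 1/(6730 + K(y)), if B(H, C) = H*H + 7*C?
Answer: 3365/22647602 + 12*I/11323801 ≈ 0.00014858 + 1.0597e-6*I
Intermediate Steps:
B(H, C) = H**2 + 7*C
y = -16
K(O) = sqrt(O)*(100 + 7*O) (K(O) = ((-10)**2 + 7*O)*sqrt(O) = (100 + 7*O)*sqrt(O) = sqrt(O)*(100 + 7*O))
1/(6730 + K(y)) = 1/(6730 + sqrt(-16)*(100 + 7*(-16))) = 1/(6730 + (4*I)*(100 - 112)) = 1/(6730 + (4*I)*(-12)) = 1/(6730 - 48*I) = (6730 + 48*I)/45295204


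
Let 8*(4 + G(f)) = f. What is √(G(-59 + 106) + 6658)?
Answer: √106558/4 ≈ 81.608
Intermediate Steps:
G(f) = -4 + f/8
√(G(-59 + 106) + 6658) = √((-4 + (-59 + 106)/8) + 6658) = √((-4 + (⅛)*47) + 6658) = √((-4 + 47/8) + 6658) = √(15/8 + 6658) = √(53279/8) = √106558/4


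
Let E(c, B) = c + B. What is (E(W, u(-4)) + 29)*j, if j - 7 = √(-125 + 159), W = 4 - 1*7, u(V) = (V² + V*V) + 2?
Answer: 420 + 60*√34 ≈ 769.86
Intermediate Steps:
u(V) = 2 + 2*V² (u(V) = (V² + V²) + 2 = 2*V² + 2 = 2 + 2*V²)
W = -3 (W = 4 - 7 = -3)
j = 7 + √34 (j = 7 + √(-125 + 159) = 7 + √34 ≈ 12.831)
E(c, B) = B + c
(E(W, u(-4)) + 29)*j = (((2 + 2*(-4)²) - 3) + 29)*(7 + √34) = (((2 + 2*16) - 3) + 29)*(7 + √34) = (((2 + 32) - 3) + 29)*(7 + √34) = ((34 - 3) + 29)*(7 + √34) = (31 + 29)*(7 + √34) = 60*(7 + √34) = 420 + 60*√34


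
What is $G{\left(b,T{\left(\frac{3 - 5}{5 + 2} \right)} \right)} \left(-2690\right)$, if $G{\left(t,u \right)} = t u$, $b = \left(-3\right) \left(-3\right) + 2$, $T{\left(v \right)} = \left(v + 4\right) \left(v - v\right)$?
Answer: $0$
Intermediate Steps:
$T{\left(v \right)} = 0$ ($T{\left(v \right)} = \left(4 + v\right) 0 = 0$)
$b = 11$ ($b = 9 + 2 = 11$)
$G{\left(b,T{\left(\frac{3 - 5}{5 + 2} \right)} \right)} \left(-2690\right) = 11 \cdot 0 \left(-2690\right) = 0 \left(-2690\right) = 0$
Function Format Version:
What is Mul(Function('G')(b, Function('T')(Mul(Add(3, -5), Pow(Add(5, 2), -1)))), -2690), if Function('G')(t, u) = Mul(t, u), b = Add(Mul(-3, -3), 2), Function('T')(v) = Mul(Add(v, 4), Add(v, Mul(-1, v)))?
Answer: 0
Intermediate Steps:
Function('T')(v) = 0 (Function('T')(v) = Mul(Add(4, v), 0) = 0)
b = 11 (b = Add(9, 2) = 11)
Mul(Function('G')(b, Function('T')(Mul(Add(3, -5), Pow(Add(5, 2), -1)))), -2690) = Mul(Mul(11, 0), -2690) = Mul(0, -2690) = 0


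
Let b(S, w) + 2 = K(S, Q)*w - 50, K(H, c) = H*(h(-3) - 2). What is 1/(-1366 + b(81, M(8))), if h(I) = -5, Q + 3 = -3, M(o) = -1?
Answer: -1/851 ≈ -0.0011751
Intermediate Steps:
Q = -6 (Q = -3 - 3 = -6)
K(H, c) = -7*H (K(H, c) = H*(-5 - 2) = H*(-7) = -7*H)
b(S, w) = -52 - 7*S*w (b(S, w) = -2 + ((-7*S)*w - 50) = -2 + (-7*S*w - 50) = -2 + (-50 - 7*S*w) = -52 - 7*S*w)
1/(-1366 + b(81, M(8))) = 1/(-1366 + (-52 - 7*81*(-1))) = 1/(-1366 + (-52 + 567)) = 1/(-1366 + 515) = 1/(-851) = -1/851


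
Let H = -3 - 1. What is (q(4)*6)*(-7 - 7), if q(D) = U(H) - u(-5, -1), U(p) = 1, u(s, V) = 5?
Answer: 336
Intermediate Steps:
H = -4
q(D) = -4 (q(D) = 1 - 1*5 = 1 - 5 = -4)
(q(4)*6)*(-7 - 7) = (-4*6)*(-7 - 7) = -24*(-14) = 336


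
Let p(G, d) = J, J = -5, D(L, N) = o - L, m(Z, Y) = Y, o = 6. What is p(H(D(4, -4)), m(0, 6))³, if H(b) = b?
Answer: -125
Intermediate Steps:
D(L, N) = 6 - L
p(G, d) = -5
p(H(D(4, -4)), m(0, 6))³ = (-5)³ = -125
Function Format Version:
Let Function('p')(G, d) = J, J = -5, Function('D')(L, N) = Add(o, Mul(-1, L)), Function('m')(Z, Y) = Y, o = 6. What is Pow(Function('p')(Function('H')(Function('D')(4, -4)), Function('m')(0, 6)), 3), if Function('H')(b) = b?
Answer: -125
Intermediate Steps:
Function('D')(L, N) = Add(6, Mul(-1, L))
Function('p')(G, d) = -5
Pow(Function('p')(Function('H')(Function('D')(4, -4)), Function('m')(0, 6)), 3) = Pow(-5, 3) = -125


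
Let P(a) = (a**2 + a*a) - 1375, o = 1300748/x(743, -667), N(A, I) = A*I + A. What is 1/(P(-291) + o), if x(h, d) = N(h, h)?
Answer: 138198/23215792613 ≈ 5.9528e-6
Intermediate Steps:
N(A, I) = A + A*I
x(h, d) = h*(1 + h)
o = 325187/138198 (o = 1300748/((743*(1 + 743))) = 1300748/((743*744)) = 1300748/552792 = 1300748*(1/552792) = 325187/138198 ≈ 2.3531)
P(a) = -1375 + 2*a**2 (P(a) = (a**2 + a**2) - 1375 = 2*a**2 - 1375 = -1375 + 2*a**2)
1/(P(-291) + o) = 1/((-1375 + 2*(-291)**2) + 325187/138198) = 1/((-1375 + 2*84681) + 325187/138198) = 1/((-1375 + 169362) + 325187/138198) = 1/(167987 + 325187/138198) = 1/(23215792613/138198) = 138198/23215792613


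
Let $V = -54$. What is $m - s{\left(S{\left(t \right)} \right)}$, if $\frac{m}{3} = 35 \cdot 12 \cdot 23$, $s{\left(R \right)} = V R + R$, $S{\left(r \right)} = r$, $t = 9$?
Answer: $29457$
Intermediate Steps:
$s{\left(R \right)} = - 53 R$ ($s{\left(R \right)} = - 54 R + R = - 53 R$)
$m = 28980$ ($m = 3 \cdot 35 \cdot 12 \cdot 23 = 3 \cdot 420 \cdot 23 = 3 \cdot 9660 = 28980$)
$m - s{\left(S{\left(t \right)} \right)} = 28980 - \left(-53\right) 9 = 28980 - -477 = 28980 + 477 = 29457$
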